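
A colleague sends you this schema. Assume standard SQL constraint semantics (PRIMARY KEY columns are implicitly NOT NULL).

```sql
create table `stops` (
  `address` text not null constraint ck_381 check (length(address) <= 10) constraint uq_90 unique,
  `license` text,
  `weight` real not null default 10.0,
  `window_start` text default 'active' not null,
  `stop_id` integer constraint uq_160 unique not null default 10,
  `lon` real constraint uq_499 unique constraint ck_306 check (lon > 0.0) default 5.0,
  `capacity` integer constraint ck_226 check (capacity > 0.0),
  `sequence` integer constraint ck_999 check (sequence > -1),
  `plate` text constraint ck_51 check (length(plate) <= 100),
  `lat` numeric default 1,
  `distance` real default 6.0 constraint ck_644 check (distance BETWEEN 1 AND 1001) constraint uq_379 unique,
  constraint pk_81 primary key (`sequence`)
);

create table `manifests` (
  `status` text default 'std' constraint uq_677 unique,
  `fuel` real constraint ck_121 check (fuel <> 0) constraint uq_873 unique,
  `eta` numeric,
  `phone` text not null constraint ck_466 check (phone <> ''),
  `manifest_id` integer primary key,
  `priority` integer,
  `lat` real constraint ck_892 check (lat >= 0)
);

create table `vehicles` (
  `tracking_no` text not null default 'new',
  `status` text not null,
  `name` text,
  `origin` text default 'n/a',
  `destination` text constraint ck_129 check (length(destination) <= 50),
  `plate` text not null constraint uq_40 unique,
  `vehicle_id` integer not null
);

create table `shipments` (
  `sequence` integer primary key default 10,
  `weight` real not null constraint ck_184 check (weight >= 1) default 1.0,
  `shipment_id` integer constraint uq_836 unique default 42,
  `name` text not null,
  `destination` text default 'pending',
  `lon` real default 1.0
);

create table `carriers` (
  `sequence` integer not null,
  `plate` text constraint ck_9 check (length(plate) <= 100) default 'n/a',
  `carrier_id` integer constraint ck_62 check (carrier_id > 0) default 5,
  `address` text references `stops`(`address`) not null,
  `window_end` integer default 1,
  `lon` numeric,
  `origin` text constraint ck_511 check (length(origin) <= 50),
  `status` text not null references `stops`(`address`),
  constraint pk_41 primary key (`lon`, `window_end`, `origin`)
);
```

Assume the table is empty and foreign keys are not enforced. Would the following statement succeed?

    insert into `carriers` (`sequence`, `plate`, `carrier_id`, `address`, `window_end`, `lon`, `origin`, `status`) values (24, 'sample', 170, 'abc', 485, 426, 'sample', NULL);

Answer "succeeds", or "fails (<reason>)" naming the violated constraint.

fails (NOT NULL on status)

status is explicitly set to NULL, but status is declared NOT NULL.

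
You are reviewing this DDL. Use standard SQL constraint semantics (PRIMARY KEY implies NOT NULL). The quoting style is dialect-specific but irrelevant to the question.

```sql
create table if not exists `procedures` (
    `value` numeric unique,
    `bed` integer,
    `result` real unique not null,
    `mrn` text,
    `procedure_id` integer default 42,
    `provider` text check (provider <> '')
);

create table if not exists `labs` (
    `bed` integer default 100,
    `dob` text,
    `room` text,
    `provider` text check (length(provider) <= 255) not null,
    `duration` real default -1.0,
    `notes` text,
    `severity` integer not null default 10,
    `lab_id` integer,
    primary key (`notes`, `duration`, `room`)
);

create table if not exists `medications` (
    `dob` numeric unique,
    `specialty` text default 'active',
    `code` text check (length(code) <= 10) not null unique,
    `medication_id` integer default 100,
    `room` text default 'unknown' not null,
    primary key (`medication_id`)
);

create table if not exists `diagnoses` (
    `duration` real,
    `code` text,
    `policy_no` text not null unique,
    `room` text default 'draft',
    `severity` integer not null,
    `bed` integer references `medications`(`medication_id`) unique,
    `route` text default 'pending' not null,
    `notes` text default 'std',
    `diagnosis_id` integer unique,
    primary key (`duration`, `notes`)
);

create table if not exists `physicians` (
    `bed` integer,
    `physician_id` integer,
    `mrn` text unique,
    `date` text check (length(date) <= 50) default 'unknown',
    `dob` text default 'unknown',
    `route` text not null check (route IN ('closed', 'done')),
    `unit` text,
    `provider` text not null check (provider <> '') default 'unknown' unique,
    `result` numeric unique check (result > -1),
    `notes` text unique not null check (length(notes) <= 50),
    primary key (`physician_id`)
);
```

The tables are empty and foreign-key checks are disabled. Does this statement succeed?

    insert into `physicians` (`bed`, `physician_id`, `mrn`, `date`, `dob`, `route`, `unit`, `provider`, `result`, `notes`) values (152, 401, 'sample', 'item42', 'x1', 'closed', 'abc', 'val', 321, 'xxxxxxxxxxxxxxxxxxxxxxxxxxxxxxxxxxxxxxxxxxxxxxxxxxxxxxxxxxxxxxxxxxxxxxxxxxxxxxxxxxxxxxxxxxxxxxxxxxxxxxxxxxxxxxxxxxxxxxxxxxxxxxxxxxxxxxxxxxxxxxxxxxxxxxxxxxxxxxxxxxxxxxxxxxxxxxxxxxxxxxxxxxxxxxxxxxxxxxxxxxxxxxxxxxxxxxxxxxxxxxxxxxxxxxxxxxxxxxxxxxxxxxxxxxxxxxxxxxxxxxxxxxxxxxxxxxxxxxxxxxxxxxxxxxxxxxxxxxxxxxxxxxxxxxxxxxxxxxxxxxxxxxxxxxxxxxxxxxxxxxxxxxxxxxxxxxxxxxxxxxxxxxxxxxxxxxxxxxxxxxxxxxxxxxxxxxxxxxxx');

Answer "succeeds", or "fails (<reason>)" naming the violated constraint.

The value 'xxxxxxxxxxxxxxxxxxxxxxxxxxxxxxxxxxxxxxxxxxxxxxxxxxxxxxxxxxxxxxxxxxxxxxxxxxxxxxxxxxxxxxxxxxxxxxxxxxxxxxxxxxxxxxxxxxxxxxxxxxxxxxxxxxxxxxxxxxxxxxxxxxxxxxxxxxxxxxxxxxxxxxxxxxxxxxxxxxxxxxxxxxxxxxxxxxxxxxxxxxxxxxxxxxxxxxxxxxxxxxxxxxxxxxxxxxxxxxxxxxxxxxxxxxxxxxxxxxxxxxxxxxxxxxxxxxxxxxxxxxxxxxxxxxxxxxxxxxxxxxxxxxxxxxxxxxxxxxxxxxxxxxxxxxxxxxxxxxxxxxxxxxxxxxxxxxxxxxxxxxxxxxxxxxxxxxxxxxxxxxxxxxxxxxxxxxxxxxxx' for notes violates CHECK (length(notes) <= 50).

fails (CHECK on notes)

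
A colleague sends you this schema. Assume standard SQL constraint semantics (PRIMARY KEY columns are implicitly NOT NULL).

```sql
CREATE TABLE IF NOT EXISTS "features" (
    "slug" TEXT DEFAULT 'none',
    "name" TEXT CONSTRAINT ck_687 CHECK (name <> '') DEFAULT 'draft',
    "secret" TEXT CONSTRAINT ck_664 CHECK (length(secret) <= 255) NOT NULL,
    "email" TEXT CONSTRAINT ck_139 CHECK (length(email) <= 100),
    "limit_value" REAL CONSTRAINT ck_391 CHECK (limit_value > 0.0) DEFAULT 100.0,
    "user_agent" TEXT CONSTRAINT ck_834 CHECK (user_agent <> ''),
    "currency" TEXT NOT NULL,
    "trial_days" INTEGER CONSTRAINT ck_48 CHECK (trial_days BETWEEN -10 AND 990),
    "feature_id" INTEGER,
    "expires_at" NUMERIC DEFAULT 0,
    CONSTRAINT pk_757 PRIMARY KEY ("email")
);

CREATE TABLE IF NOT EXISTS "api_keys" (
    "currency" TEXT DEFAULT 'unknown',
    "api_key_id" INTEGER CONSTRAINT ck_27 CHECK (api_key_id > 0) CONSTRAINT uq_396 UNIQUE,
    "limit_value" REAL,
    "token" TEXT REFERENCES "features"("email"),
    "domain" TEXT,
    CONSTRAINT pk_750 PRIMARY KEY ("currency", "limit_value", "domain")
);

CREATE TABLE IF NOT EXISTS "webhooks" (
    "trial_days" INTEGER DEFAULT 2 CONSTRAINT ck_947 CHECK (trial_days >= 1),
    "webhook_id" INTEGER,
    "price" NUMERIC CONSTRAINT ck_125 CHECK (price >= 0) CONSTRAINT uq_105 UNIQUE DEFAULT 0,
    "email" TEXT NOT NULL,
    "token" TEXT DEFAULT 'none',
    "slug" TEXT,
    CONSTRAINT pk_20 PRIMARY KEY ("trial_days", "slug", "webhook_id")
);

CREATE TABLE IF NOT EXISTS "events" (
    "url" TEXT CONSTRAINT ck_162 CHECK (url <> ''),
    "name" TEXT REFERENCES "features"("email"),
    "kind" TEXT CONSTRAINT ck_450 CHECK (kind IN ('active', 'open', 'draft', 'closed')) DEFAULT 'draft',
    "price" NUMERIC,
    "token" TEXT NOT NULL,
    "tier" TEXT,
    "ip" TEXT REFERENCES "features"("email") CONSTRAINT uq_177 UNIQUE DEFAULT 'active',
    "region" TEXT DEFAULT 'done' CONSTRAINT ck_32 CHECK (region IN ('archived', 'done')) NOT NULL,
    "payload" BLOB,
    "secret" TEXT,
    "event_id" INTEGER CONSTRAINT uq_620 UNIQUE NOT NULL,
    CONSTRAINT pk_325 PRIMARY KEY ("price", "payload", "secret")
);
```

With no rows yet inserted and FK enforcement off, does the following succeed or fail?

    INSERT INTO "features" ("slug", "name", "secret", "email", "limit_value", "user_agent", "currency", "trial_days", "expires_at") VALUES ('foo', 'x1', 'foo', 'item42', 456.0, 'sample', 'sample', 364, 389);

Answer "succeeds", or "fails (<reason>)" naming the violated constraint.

succeeds

NOT NULL columns: currency is supplied; email is supplied; secret is supplied.
CHECK constraints: 'x1' satisfies (name <> ''); 'foo' satisfies (length(secret) <= 255); 'item42' satisfies (length(email) <= 100); 456.0 satisfies (limit_value > 0.0); 'sample' satisfies (user_agent <> ''); 364 satisfies (trial_days BETWEEN -10 AND 990).
No constraint is violated.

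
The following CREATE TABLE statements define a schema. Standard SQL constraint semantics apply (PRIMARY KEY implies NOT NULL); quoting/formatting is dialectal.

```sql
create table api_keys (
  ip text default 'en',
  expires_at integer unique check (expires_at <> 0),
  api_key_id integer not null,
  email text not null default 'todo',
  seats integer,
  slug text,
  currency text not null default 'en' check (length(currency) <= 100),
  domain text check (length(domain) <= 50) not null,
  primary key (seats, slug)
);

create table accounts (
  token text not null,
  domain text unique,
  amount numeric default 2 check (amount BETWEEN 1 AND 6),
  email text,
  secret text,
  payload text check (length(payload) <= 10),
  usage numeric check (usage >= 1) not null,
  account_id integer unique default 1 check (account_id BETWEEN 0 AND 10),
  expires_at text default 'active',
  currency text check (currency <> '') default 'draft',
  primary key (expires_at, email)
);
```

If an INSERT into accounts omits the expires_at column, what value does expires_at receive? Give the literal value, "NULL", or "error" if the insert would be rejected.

'active'

expires_at has an explicit DEFAULT 'active'.
When the column is omitted from an INSERT, that default is used.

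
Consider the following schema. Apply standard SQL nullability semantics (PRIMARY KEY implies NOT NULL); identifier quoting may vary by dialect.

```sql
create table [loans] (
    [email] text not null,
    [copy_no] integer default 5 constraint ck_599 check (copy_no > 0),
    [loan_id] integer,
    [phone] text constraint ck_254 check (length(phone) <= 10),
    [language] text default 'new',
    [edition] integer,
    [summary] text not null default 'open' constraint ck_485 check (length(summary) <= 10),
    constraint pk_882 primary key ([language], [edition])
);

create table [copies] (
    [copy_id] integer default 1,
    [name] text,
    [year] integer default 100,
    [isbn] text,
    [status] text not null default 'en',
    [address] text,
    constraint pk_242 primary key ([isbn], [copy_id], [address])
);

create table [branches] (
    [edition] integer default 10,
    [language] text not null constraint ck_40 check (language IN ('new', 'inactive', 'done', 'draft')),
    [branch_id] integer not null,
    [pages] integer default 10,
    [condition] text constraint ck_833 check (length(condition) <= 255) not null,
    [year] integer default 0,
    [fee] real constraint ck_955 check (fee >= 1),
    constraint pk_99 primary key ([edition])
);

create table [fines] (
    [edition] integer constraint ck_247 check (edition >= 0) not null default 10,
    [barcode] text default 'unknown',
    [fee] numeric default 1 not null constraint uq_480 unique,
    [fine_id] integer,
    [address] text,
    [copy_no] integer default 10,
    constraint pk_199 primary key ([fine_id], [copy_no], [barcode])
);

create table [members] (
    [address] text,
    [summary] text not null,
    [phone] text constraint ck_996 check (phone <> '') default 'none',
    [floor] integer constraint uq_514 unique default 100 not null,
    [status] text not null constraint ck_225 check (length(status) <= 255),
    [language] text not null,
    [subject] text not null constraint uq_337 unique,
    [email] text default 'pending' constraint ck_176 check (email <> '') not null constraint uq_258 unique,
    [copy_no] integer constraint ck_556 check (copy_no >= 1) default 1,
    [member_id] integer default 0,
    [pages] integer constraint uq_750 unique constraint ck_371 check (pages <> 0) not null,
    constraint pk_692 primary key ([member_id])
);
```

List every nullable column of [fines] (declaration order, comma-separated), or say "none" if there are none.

address

- edition: declared NOT NULL → not nullable.
- barcode: part of the PRIMARY KEY, which implies NOT NULL → not nullable.
- fee: declared NOT NULL → not nullable.
- fine_id: part of the PRIMARY KEY, which implies NOT NULL → not nullable.
- address: no NOT NULL constraint applies → nullable.
- copy_no: part of the PRIMARY KEY, which implies NOT NULL → not nullable.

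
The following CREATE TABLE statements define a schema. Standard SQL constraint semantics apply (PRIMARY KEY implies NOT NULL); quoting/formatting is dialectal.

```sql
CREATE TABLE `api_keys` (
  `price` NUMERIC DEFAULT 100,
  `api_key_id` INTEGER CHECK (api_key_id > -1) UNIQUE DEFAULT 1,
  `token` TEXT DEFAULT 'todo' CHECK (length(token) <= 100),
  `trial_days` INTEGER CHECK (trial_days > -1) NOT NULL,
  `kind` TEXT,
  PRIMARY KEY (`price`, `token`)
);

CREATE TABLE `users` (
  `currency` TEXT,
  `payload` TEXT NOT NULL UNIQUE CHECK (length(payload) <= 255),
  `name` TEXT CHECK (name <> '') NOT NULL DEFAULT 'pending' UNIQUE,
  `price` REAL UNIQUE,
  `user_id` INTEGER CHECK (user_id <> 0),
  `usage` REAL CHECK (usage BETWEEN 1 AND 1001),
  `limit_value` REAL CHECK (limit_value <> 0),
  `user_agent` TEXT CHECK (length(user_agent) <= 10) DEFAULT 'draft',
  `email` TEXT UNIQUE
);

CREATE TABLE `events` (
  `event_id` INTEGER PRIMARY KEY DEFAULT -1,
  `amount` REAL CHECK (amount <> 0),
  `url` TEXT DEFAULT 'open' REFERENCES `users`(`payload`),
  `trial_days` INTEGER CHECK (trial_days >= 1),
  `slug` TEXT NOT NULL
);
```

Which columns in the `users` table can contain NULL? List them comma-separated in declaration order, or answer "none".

- currency: no NOT NULL constraint applies → nullable.
- payload: declared NOT NULL → not nullable.
- name: declared NOT NULL → not nullable.
- price: UNIQUE does not imply NOT NULL → nullable.
- user_id: CHECK does not forbid NULL (a CHECK constraint passes when its expression is NULL) → nullable.
- usage: CHECK does not forbid NULL (a CHECK constraint passes when its expression is NULL) → nullable.
- limit_value: CHECK does not forbid NULL (a CHECK constraint passes when its expression is NULL) → nullable.
- user_agent: CHECK does not forbid NULL (a CHECK constraint passes when its expression is NULL) → nullable.
- email: UNIQUE does not imply NOT NULL → nullable.

currency, price, user_id, usage, limit_value, user_agent, email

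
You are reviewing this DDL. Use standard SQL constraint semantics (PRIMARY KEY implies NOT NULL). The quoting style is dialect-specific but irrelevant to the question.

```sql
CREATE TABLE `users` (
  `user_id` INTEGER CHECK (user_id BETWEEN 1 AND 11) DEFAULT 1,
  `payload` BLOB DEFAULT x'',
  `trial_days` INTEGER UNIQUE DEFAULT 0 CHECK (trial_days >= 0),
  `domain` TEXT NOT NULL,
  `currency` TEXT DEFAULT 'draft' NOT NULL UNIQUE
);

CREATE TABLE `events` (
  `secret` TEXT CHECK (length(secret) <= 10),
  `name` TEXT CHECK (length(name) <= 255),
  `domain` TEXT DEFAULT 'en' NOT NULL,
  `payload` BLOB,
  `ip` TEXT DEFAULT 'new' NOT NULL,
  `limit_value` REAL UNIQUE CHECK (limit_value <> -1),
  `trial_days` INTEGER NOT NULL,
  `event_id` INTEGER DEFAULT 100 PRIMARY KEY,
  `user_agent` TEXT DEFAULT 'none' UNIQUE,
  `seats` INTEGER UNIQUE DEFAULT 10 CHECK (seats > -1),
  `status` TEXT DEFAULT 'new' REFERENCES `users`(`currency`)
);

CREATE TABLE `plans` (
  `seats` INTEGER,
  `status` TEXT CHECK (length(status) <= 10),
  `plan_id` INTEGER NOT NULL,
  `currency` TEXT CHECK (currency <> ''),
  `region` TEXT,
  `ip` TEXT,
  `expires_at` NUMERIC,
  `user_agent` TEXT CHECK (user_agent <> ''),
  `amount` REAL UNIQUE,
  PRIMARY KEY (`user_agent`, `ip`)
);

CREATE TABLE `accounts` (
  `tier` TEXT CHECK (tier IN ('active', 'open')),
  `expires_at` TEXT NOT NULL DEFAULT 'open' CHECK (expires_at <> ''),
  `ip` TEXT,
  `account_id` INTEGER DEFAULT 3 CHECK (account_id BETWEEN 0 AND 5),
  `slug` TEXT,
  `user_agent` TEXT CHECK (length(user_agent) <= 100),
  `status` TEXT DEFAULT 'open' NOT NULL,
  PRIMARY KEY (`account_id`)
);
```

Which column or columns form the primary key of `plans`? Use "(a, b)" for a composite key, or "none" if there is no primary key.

A table-level PRIMARY KEY clause names 2 columns: user_agent, ip.
This is a composite key — the combination is unique, not each column individually.

(user_agent, ip)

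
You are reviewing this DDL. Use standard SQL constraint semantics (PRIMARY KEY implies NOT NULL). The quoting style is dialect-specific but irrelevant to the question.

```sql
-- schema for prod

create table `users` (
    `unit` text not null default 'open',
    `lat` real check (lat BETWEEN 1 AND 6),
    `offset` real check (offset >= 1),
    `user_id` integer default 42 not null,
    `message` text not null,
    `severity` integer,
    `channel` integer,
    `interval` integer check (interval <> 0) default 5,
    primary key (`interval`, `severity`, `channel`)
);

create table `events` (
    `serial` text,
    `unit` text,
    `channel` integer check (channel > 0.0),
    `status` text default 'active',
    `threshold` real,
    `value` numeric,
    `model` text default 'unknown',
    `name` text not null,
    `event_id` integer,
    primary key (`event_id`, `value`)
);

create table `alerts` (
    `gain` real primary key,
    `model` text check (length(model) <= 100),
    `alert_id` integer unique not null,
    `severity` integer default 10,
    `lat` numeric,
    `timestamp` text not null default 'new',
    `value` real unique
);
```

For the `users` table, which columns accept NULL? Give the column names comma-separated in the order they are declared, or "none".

- unit: declared NOT NULL → not nullable.
- lat: CHECK does not forbid NULL (a CHECK constraint passes when its expression is NULL) → nullable.
- offset: CHECK does not forbid NULL (a CHECK constraint passes when its expression is NULL) → nullable.
- user_id: declared NOT NULL → not nullable.
- message: declared NOT NULL → not nullable.
- severity: part of the PRIMARY KEY, which implies NOT NULL → not nullable.
- channel: part of the PRIMARY KEY, which implies NOT NULL → not nullable.
- interval: part of the PRIMARY KEY, which implies NOT NULL → not nullable.

lat, offset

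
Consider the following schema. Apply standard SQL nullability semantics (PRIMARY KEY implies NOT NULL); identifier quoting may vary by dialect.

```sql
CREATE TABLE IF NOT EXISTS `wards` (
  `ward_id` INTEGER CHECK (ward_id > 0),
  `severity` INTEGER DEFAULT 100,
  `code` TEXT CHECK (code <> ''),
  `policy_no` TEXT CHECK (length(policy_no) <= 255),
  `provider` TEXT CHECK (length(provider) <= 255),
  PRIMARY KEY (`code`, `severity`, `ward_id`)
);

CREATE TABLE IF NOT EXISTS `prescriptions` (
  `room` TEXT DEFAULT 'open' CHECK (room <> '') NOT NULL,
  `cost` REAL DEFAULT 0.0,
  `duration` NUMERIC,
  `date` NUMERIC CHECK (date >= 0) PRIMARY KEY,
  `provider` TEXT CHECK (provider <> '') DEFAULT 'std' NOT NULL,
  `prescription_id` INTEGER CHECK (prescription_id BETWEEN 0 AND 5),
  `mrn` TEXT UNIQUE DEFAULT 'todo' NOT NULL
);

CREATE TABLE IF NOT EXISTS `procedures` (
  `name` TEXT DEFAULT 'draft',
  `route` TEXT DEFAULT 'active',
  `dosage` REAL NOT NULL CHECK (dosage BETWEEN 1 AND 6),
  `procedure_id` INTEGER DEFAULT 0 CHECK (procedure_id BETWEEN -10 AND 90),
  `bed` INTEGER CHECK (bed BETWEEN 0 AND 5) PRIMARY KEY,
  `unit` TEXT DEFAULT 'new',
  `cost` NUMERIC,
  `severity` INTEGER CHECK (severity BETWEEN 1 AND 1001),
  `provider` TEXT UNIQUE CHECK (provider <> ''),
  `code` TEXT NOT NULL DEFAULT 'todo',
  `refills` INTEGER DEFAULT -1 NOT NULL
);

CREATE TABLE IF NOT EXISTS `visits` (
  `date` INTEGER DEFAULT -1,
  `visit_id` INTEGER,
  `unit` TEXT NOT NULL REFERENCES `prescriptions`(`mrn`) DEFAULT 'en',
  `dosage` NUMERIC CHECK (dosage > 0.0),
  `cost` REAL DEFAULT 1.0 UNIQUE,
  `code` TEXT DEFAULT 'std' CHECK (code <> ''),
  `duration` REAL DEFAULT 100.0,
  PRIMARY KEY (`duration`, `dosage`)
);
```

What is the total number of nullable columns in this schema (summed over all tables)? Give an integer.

16

wards: 2 nullable (policy_no, provider — PK (code, severity, ward_id) and explicit NOT NULL columns excluded).
prescriptions: 3 nullable (cost, duration, prescription_id — PK (date) and explicit NOT NULL columns excluded).
procedures: 7 nullable (name, route, procedure_id, unit, cost, severity, provider — PK (bed) and explicit NOT NULL columns excluded).
visits: 4 nullable (date, visit_id, cost, code — PK (duration, dosage) and explicit NOT NULL columns excluded).
Total: 2 + 3 + 7 + 4 = 16.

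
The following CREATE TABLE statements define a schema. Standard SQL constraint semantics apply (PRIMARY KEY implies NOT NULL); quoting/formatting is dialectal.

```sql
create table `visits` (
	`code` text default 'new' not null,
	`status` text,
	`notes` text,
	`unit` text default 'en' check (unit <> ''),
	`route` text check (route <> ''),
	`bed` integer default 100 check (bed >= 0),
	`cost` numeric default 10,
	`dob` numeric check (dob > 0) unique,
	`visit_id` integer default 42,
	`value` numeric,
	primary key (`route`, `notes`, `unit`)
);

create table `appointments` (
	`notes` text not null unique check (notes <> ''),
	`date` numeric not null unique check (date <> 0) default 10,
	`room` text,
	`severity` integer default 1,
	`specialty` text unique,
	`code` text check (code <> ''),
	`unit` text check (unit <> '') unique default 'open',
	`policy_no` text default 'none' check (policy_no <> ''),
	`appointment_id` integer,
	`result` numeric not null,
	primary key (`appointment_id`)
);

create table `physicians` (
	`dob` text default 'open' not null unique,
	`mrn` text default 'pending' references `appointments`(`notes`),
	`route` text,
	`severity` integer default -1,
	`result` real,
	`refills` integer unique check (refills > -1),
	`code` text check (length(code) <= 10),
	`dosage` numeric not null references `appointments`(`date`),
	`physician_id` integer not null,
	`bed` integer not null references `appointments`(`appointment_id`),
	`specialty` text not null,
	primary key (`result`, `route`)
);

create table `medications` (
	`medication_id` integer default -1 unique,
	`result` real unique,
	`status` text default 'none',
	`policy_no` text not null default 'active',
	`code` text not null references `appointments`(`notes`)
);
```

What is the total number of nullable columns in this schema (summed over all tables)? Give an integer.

19

visits: 6 nullable (status, bed, cost, dob, visit_id, value — PK (route, notes, unit) and explicit NOT NULL columns excluded).
appointments: 6 nullable (room, severity, specialty, code, unit, policy_no — PK (appointment_id) and explicit NOT NULL columns excluded).
physicians: 4 nullable (mrn, severity, refills, code — PK (result, route) and explicit NOT NULL columns excluded).
medications: 3 nullable (medication_id, result, status — PK none and explicit NOT NULL columns excluded).
Total: 6 + 6 + 4 + 3 = 19.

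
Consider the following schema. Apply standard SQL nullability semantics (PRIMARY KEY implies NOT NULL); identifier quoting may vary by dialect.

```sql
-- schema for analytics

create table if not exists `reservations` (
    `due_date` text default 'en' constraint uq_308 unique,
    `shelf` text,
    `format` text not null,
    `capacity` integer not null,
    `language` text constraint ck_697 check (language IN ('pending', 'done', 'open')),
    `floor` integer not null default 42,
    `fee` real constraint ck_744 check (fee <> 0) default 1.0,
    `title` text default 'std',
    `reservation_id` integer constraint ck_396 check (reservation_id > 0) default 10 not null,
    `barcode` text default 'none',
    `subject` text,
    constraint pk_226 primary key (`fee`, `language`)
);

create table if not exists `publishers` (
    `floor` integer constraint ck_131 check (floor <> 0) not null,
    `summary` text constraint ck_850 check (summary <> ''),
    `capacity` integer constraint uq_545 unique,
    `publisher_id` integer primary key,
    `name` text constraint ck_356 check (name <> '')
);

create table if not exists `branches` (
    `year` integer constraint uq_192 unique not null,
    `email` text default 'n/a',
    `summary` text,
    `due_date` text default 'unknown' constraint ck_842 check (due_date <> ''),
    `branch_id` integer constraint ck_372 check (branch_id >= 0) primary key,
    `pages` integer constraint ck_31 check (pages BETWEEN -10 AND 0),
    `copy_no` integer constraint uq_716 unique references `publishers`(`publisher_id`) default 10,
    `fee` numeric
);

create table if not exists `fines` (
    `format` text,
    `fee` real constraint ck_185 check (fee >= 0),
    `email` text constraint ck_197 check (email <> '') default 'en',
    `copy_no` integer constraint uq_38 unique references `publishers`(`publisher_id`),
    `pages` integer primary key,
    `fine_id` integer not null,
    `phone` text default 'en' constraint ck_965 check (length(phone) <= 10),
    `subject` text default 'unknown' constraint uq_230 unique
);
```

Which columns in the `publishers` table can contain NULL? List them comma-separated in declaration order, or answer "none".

- floor: declared NOT NULL → not nullable.
- summary: CHECK does not forbid NULL (a CHECK constraint passes when its expression is NULL) → nullable.
- capacity: UNIQUE does not imply NOT NULL → nullable.
- publisher_id: part of the PRIMARY KEY, which implies NOT NULL → not nullable.
- name: CHECK does not forbid NULL (a CHECK constraint passes when its expression is NULL) → nullable.

summary, capacity, name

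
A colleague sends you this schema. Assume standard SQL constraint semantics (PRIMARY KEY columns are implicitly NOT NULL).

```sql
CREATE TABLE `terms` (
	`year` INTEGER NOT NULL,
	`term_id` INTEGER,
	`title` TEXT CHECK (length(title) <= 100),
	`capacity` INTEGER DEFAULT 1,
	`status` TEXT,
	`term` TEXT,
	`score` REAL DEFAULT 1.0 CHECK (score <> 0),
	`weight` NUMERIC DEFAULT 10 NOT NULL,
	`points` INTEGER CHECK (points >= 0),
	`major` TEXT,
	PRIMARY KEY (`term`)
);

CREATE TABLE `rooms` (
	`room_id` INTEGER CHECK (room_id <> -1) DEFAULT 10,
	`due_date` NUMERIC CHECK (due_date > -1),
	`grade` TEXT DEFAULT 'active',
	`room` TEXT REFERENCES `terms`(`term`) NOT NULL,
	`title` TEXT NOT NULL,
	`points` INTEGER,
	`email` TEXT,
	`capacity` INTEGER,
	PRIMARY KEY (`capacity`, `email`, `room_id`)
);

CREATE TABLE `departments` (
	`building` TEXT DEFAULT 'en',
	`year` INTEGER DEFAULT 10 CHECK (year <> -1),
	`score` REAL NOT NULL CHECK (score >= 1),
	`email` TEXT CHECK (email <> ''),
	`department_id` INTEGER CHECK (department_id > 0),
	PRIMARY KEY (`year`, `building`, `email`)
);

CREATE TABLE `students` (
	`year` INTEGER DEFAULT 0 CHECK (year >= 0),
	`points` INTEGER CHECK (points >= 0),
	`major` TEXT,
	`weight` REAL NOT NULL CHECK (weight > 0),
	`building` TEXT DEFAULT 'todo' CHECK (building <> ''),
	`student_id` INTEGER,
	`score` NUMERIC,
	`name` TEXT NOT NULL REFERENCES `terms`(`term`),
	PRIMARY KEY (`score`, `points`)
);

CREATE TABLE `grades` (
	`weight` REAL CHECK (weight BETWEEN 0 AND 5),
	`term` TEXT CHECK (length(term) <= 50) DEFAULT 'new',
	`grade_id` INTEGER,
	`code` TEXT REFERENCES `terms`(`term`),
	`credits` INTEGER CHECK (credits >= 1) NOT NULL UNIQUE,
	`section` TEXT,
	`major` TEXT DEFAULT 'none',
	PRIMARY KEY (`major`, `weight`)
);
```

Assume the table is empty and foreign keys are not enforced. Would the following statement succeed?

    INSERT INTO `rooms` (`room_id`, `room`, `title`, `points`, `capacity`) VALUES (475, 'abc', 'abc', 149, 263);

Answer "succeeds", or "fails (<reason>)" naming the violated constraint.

fails (NOT NULL on email)

email is omitted from the column list and has no DEFAULT, so it would receive NULL.
But email is part of the PRIMARY KEY (implied NOT NULL).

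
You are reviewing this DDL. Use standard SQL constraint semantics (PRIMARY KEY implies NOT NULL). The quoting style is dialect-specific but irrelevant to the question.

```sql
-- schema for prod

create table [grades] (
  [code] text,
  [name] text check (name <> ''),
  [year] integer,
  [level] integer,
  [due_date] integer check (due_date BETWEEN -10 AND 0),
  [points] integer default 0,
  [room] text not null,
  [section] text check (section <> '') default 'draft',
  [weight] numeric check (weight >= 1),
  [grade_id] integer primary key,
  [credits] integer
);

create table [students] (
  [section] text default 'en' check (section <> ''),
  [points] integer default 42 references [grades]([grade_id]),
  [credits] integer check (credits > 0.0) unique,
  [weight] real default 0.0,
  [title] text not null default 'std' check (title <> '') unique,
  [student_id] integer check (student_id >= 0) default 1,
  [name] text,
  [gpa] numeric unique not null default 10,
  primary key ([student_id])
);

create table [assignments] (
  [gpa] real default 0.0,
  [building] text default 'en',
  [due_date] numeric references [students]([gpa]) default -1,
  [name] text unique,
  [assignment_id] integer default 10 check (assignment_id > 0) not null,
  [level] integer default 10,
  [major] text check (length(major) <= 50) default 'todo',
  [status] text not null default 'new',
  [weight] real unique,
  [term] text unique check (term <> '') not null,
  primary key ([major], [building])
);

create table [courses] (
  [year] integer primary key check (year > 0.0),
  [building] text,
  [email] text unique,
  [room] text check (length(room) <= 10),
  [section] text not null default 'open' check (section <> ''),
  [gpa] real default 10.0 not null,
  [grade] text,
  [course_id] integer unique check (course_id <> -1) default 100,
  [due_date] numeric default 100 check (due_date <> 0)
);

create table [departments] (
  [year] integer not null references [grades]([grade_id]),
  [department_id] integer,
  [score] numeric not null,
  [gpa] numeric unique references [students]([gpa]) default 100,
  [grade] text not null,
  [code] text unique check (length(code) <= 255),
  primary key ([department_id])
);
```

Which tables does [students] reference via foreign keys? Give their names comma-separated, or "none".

grades

- points REFERENCES grades(grade_id).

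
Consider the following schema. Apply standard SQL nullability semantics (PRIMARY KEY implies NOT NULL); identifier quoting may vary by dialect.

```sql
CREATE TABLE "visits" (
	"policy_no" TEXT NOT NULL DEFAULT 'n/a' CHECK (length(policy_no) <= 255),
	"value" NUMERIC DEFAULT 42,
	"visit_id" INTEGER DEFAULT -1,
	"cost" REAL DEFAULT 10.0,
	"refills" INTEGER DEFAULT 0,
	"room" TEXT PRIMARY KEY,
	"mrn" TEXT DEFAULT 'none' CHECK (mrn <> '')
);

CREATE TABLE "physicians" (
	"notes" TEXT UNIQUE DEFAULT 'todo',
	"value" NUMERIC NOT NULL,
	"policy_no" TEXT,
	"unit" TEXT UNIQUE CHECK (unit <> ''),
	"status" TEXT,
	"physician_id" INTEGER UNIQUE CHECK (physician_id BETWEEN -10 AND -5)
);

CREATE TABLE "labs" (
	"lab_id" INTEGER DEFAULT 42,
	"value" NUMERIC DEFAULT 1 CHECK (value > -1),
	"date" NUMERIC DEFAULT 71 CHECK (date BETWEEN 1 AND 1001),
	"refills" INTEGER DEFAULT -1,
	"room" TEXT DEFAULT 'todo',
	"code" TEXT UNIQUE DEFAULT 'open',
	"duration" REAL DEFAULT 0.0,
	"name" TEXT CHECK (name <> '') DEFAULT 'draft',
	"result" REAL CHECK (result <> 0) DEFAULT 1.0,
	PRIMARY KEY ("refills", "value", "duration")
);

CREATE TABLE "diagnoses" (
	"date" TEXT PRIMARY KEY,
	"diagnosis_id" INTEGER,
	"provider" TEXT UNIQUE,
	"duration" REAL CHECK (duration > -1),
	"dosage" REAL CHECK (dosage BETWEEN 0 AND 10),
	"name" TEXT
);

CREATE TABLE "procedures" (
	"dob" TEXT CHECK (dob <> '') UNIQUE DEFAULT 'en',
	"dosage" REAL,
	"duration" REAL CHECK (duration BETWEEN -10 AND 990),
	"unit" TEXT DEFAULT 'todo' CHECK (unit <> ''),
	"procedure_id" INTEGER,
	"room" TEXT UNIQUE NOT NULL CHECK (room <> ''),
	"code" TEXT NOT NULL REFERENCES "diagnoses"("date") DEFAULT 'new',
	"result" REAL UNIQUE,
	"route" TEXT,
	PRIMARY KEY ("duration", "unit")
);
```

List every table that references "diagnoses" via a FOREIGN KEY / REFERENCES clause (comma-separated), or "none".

- procedures.code references diagnoses(date).

procedures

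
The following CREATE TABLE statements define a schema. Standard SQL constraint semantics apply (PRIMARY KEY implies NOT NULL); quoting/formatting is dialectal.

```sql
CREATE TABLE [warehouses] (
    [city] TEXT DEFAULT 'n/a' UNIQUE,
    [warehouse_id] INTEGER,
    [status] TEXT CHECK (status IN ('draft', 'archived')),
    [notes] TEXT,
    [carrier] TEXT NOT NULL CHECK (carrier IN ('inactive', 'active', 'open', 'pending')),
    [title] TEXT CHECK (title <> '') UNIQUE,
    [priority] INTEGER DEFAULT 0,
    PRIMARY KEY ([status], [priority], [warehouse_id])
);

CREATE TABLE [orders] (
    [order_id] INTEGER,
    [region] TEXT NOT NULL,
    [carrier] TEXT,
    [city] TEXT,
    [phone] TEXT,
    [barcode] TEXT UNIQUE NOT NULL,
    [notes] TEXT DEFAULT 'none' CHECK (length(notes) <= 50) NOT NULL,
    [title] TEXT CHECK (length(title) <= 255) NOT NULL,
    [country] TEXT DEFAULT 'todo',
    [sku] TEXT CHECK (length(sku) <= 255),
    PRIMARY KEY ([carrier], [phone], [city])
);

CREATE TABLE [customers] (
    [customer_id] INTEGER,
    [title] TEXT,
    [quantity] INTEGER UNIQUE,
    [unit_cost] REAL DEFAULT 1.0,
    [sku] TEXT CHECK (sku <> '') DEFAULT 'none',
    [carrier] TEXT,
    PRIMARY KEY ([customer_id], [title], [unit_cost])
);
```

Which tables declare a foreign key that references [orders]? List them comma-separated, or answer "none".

none

No REFERENCES clause anywhere in the schema names orders.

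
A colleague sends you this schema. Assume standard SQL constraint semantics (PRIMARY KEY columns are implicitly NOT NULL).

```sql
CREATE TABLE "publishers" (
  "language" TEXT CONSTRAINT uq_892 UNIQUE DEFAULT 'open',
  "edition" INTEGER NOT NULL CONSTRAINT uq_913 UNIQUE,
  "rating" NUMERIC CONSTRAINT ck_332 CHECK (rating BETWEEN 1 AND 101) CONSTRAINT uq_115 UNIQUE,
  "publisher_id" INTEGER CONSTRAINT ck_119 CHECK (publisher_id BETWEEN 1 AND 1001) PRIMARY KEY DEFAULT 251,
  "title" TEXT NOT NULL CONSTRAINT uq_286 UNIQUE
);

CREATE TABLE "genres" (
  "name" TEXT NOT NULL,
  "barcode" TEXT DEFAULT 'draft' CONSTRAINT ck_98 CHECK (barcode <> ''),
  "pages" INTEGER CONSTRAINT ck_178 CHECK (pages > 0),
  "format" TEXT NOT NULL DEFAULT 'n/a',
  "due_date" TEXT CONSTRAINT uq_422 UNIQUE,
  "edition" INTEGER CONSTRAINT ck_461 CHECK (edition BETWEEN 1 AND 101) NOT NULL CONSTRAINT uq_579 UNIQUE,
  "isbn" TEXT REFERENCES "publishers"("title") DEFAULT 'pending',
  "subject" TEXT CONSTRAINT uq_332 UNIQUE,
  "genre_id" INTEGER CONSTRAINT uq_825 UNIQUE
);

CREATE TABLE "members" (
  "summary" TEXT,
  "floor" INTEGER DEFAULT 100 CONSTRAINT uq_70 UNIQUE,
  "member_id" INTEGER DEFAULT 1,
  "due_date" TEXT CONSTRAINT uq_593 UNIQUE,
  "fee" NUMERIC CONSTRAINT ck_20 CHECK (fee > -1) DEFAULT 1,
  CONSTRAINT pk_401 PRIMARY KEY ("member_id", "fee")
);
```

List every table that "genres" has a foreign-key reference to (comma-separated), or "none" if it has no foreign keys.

- isbn REFERENCES publishers(title).

publishers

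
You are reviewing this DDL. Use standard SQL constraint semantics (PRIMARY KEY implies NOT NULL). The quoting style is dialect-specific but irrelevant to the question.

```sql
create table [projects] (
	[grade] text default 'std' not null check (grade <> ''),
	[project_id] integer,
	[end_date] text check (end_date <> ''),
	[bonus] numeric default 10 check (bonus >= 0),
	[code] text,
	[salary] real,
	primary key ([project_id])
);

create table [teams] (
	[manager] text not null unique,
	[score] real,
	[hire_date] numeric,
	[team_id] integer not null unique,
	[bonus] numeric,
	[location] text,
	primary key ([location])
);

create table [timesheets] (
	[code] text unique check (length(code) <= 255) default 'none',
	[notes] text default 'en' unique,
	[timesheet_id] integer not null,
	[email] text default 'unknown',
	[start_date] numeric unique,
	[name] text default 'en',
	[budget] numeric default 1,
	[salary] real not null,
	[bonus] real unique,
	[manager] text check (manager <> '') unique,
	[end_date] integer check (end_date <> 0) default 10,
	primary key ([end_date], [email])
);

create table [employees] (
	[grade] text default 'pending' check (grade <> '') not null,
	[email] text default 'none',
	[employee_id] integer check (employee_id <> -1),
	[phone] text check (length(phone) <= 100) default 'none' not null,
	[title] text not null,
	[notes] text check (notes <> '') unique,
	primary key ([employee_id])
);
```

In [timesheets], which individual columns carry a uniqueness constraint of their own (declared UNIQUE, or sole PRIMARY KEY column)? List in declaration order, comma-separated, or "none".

- code: declared UNIQUE → unique.
- notes: declared UNIQUE → unique.
- timesheet_id: no UNIQUE or single-column PK constraint.
- email: part of a composite PRIMARY KEY — only the tuple is unique, not this column on its own.
- start_date: declared UNIQUE → unique.
- name: no UNIQUE or single-column PK constraint.
- budget: no UNIQUE or single-column PK constraint.
- salary: no UNIQUE or single-column PK constraint.
- bonus: declared UNIQUE → unique.
- manager: declared UNIQUE → unique.
- end_date: part of a composite PRIMARY KEY — only the tuple is unique, not this column on its own.

code, notes, start_date, bonus, manager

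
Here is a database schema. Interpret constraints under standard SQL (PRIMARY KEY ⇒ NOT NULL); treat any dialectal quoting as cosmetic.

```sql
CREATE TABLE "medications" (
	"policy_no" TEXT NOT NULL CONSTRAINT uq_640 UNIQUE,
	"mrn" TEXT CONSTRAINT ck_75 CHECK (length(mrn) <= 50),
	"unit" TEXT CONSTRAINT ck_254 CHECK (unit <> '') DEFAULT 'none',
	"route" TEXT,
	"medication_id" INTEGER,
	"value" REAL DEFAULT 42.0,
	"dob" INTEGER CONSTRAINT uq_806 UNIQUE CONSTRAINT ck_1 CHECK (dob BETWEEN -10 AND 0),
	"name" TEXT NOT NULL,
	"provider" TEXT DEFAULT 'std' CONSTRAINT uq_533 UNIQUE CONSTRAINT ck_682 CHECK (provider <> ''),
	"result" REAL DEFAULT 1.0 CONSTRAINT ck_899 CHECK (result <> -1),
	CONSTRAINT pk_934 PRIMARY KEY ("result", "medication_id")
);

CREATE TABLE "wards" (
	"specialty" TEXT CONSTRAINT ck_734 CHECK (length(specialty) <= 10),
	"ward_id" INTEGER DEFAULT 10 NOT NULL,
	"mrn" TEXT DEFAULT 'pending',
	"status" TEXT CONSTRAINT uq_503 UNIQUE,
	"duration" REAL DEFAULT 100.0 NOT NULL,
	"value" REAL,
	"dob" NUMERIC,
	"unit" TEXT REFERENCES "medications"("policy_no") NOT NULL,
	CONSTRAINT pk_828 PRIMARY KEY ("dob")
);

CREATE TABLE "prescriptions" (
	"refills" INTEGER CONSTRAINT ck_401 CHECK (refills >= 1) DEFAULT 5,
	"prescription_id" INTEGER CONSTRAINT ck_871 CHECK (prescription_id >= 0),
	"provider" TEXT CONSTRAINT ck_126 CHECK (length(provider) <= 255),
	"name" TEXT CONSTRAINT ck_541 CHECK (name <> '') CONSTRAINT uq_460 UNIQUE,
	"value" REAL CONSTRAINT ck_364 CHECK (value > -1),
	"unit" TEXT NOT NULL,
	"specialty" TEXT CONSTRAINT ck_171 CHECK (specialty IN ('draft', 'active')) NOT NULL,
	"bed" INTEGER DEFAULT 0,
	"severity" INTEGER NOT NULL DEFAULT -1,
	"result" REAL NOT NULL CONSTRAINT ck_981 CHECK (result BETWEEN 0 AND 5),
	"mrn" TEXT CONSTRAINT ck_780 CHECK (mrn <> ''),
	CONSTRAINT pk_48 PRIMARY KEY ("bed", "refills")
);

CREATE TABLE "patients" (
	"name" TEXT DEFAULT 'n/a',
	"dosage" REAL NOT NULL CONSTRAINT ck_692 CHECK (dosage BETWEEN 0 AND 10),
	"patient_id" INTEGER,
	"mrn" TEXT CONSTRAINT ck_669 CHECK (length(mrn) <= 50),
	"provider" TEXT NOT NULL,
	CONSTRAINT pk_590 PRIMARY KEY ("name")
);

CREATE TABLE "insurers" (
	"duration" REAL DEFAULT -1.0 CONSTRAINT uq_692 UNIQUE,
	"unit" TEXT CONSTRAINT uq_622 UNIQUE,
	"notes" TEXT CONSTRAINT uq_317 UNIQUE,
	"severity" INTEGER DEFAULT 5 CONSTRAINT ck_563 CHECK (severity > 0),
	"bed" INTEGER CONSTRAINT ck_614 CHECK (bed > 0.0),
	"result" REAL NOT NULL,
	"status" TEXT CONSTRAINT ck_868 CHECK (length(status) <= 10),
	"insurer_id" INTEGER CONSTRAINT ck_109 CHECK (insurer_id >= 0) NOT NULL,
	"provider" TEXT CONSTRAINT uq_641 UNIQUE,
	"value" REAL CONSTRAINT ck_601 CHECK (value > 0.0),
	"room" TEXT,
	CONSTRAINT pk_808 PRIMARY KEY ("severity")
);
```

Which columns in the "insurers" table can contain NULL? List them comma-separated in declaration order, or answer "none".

- duration: UNIQUE does not imply NOT NULL → nullable.
- unit: UNIQUE does not imply NOT NULL → nullable.
- notes: UNIQUE does not imply NOT NULL → nullable.
- severity: part of the PRIMARY KEY, which implies NOT NULL → not nullable.
- bed: CHECK does not forbid NULL (a CHECK constraint passes when its expression is NULL) → nullable.
- result: declared NOT NULL → not nullable.
- status: CHECK does not forbid NULL (a CHECK constraint passes when its expression is NULL) → nullable.
- insurer_id: declared NOT NULL → not nullable.
- provider: UNIQUE does not imply NOT NULL → nullable.
- value: CHECK does not forbid NULL (a CHECK constraint passes when its expression is NULL) → nullable.
- room: no NOT NULL constraint applies → nullable.

duration, unit, notes, bed, status, provider, value, room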